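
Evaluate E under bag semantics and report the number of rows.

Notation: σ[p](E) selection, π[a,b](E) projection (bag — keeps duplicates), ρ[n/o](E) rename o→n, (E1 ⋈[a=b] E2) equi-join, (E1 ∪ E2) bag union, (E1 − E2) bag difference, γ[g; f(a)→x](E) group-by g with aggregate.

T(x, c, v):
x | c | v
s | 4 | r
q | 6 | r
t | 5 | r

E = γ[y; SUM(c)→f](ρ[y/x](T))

Per-node cardinality:
  T → 3
  ρ[y/x](T) → 3
  γ[y; SUM(c)→f](ρ[y/x](T)) → 3

|E| = 3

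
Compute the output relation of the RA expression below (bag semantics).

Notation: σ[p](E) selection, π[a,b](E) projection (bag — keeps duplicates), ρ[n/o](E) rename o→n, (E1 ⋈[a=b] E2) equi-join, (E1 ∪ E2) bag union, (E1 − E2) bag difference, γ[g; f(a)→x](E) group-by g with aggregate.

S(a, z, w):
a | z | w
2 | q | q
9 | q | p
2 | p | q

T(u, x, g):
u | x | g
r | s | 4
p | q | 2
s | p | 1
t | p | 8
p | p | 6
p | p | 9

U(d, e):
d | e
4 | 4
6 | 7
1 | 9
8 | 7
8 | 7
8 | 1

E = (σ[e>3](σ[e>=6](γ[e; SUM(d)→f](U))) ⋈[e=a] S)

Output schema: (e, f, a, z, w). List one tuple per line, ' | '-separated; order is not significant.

Row counts bottom-up:
  U → 6
  γ[e; SUM(d)→f](U) → 4
  σ[e>=6](γ[e; SUM(d)→f](U)) → 2
  σ[e>3](σ[e>=6](γ[e; SUM(d)→f](U))) → 2
  S → 3
  (σ[e>3](σ[e>=6](γ[e; SUM(d)→f](U))) ⋈[e=a] S) → 1

== RESULT ==
e | f | a | z | w
9 | 1 | 9 | q | p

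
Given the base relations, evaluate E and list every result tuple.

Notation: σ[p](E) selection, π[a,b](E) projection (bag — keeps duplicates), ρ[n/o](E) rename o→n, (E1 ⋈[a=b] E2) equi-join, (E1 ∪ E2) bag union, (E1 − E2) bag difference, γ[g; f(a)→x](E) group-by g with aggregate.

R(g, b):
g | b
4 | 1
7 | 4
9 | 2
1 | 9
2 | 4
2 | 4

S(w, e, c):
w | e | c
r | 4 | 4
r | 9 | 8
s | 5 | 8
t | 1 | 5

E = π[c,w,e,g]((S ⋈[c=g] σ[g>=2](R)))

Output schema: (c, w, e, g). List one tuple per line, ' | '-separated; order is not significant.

Stepwise |·|:
  S → 4
  R → 6
  σ[g>=2](R) → 5
  (S ⋈[c=g] σ[g>=2](R)) → 1
  π[c,w,e,g]((S ⋈[c=g] σ[g>=2](R))) → 1

== RESULT ==
c | w | e | g
4 | r | 4 | 4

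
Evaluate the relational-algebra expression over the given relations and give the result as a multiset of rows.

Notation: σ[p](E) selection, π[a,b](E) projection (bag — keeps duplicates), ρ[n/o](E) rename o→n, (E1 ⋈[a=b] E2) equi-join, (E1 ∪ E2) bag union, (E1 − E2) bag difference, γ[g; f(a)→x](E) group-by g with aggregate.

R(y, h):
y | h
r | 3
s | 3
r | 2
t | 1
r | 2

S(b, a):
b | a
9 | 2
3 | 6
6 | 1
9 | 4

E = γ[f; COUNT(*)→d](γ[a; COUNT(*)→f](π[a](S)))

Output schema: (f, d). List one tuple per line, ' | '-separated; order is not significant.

Subexpression sizes:
  S → 4
  π[a](S) → 4
  γ[a; COUNT(*)→f](π[a](S)) → 4
  γ[f; COUNT(*)→d](γ[a; COUNT(*)→f](π[a](S))) → 1

== RESULT ==
f | d
1 | 4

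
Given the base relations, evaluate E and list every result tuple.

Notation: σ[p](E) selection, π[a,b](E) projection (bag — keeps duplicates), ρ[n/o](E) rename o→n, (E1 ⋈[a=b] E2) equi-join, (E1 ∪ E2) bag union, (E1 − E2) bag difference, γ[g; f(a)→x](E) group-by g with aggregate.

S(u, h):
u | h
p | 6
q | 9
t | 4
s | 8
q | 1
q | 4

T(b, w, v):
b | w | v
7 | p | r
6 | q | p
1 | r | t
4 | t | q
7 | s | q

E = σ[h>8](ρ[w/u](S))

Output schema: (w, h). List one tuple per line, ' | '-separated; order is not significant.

Per-node cardinality:
  S → 6
  ρ[w/u](S) → 6
  σ[h>8](ρ[w/u](S)) → 1

== RESULT ==
w | h
q | 9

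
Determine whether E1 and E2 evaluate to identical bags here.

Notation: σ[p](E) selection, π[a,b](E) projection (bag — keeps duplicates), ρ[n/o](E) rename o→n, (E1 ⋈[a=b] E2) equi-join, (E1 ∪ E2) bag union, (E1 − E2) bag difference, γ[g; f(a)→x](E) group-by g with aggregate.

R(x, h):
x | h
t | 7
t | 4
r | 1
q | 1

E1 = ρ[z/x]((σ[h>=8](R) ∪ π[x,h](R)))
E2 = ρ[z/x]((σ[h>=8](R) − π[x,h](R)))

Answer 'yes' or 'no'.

E1 stepwise |·|:
  R → 4
  σ[h>=8](R) → 0
  R → 4
  π[x,h](R) → 4
  (σ[h>=8](R) ∪ π[x,h](R)) → 4
  ρ[z/x]((σ[h>=8](R) ∪ π[x,h](R))) → 4
E2 stepwise |·|:
  R → 4
  σ[h>=8](R) → 0
  R → 4
  π[x,h](R) → 4
  (σ[h>=8](R) − π[x,h](R)) → 0
  ρ[z/x]((σ[h>=8](R) − π[x,h](R))) → 0

E1 result:
z | h
q | 1
r | 1
t | 4
t | 7
E2 result:
z | h
(0 rows)
Witness: ('r', 1) appears 1× in E1 but 0× in E2.

no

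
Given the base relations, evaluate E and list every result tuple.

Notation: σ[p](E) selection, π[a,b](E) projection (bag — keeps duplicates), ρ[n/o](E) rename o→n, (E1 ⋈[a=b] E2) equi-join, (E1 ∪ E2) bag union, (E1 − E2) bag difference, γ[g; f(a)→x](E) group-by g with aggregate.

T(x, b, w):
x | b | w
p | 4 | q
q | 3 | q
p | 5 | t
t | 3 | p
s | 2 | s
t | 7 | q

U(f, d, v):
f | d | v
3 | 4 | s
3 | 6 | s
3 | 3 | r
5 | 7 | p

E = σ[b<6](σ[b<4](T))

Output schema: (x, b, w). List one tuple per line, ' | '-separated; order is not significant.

Row counts bottom-up:
  T → 6
  σ[b<4](T) → 3
  σ[b<6](σ[b<4](T)) → 3

== RESULT ==
x | b | w
q | 3 | q
s | 2 | s
t | 3 | p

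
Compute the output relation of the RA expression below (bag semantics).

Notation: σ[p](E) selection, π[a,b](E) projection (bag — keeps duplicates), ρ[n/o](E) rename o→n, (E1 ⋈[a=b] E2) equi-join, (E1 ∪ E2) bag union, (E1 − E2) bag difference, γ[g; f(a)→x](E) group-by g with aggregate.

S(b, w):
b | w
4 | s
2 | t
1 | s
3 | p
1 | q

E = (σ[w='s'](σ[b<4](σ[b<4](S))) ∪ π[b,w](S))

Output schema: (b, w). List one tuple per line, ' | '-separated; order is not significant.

Stepwise |·|:
  S → 5
  σ[b<4](S) → 4
  σ[b<4](σ[b<4](S)) → 4
  σ[w='s'](σ[b<4](σ[b<4](S))) → 1
  S → 5
  π[b,w](S) → 5
  (σ[w='s'](σ[b<4](σ[b<4](S))) ∪ π[b,w](S)) → 6

== RESULT ==
b | w
1 | q
1 | s
1 | s
2 | t
3 | p
4 | s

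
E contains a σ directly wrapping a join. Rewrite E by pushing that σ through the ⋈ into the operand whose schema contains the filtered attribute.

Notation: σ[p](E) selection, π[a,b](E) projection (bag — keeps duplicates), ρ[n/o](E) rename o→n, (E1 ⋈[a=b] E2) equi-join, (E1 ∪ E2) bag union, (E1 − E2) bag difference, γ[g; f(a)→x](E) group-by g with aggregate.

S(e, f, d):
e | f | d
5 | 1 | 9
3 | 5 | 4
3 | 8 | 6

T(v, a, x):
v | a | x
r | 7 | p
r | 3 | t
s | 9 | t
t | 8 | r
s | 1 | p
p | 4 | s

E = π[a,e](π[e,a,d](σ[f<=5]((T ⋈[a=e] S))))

σ filters on f, owned by the right side.
E' = π[a,e](π[e,a,d]((T ⋈[a=e] σ[f<=5](S))))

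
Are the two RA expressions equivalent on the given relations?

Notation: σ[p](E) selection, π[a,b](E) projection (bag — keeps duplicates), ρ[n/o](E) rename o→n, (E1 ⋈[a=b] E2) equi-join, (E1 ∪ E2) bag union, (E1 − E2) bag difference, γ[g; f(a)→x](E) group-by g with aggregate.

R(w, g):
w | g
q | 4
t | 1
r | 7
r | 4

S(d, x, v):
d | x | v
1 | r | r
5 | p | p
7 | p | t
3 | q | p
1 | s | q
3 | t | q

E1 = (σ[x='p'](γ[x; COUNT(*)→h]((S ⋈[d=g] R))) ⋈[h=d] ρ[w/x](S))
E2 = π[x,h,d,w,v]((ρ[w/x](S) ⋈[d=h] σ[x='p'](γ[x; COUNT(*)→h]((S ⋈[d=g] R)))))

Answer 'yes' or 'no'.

E1 row counts bottom-up:
  S → 6
  R → 4
  (S ⋈[d=g] R) → 3
  γ[x; COUNT(*)→h]((S ⋈[d=g] R)) → 3
  σ[x='p'](γ[x; COUNT(*)→h]((S ⋈[d=g] R))) → 1
  S → 6
  ρ[w/x](S) → 6
  (σ[x='p'](γ[x; COUNT(*)→h]((S ⋈[d=g] R))) ⋈[h=d] ρ[w/x](S)) → 2
E2 row counts bottom-up:
  S → 6
  ρ[w/x](S) → 6
  S → 6
  R → 4
  (S ⋈[d=g] R) → 3
  γ[x; COUNT(*)→h]((S ⋈[d=g] R)) → 3
  σ[x='p'](γ[x; COUNT(*)→h]((S ⋈[d=g] R))) → 1
  (ρ[w/x](S) ⋈[d=h] σ[x='p'](γ[x; COUNT(*)→h]((S ⋈[d=g] R)))) → 2
  π[x,h,d,w,v]((ρ[w/x](S) ⋈[d=h] σ[x='p'](γ[x; COUNT(*)→h]((S ⋈[d=g] R))))) → 2

E1 and E2 produce the same multiset:
x | h | d | w | v
p | 1 | 1 | r | r
p | 1 | 1 | s | q

yes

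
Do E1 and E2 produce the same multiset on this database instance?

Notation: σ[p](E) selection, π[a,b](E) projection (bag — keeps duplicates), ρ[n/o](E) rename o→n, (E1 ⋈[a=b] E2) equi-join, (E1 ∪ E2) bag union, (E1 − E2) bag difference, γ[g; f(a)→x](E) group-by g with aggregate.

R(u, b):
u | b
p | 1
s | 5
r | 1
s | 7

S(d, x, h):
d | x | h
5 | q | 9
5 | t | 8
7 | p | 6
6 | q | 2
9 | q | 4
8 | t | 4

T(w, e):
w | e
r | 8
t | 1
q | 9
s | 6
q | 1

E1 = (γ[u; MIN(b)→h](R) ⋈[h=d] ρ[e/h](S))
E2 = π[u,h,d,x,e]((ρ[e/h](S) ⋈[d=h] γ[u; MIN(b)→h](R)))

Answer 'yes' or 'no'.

E1 row counts bottom-up:
  R → 4
  γ[u; MIN(b)→h](R) → 3
  S → 6
  ρ[e/h](S) → 6
  (γ[u; MIN(b)→h](R) ⋈[h=d] ρ[e/h](S)) → 2
E2 row counts bottom-up:
  S → 6
  ρ[e/h](S) → 6
  R → 4
  γ[u; MIN(b)→h](R) → 3
  (ρ[e/h](S) ⋈[d=h] γ[u; MIN(b)→h](R)) → 2
  π[u,h,d,x,e]((ρ[e/h](S) ⋈[d=h] γ[u; MIN(b)→h](R))) → 2

E1 and E2 produce the same multiset:
u | h | d | x | e
s | 5 | 5 | q | 9
s | 5 | 5 | t | 8

yes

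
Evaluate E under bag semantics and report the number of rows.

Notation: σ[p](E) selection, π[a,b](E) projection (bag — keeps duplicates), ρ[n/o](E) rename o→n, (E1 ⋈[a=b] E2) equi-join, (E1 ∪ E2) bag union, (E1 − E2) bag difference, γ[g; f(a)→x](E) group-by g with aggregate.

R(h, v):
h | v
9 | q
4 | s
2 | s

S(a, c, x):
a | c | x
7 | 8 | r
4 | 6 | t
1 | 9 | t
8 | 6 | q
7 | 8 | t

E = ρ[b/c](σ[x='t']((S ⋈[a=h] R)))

Subexpression sizes:
  S → 5
  R → 3
  (S ⋈[a=h] R) → 1
  σ[x='t']((S ⋈[a=h] R)) → 1
  ρ[b/c](σ[x='t']((S ⋈[a=h] R))) → 1

|E| = 1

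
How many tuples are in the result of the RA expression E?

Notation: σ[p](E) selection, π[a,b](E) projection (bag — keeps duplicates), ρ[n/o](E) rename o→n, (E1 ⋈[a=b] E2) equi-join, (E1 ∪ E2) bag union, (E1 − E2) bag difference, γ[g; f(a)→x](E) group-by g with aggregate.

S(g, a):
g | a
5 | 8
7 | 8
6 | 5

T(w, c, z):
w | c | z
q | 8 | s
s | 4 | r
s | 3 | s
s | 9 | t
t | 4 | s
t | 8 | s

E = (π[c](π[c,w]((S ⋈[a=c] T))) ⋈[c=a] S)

Per-node cardinality:
  S → 3
  T → 6
  (S ⋈[a=c] T) → 4
  π[c,w]((S ⋈[a=c] T)) → 4
  π[c](π[c,w]((S ⋈[a=c] T))) → 4
  S → 3
  (π[c](π[c,w]((S ⋈[a=c] T))) ⋈[c=a] S) → 8

|E| = 8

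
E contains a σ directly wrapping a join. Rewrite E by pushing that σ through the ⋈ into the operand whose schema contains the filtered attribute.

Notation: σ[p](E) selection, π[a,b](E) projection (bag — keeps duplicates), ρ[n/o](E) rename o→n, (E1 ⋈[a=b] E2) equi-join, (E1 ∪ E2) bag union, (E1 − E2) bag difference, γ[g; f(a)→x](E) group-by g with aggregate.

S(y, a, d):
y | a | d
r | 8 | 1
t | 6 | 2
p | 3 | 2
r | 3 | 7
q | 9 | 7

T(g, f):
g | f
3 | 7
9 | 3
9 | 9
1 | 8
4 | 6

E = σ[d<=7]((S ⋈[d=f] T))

σ filters on d, owned by the left side.
E' = (σ[d<=7](S) ⋈[d=f] T)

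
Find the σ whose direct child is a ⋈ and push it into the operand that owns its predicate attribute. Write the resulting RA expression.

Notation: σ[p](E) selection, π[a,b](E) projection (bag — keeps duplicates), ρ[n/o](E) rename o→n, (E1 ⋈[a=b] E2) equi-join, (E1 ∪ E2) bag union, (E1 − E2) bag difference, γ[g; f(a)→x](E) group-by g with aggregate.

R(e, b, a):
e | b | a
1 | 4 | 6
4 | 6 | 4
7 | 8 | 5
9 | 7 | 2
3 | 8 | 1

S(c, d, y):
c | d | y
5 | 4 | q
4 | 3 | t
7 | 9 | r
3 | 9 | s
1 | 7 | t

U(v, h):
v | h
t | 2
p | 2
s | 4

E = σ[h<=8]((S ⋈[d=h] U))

σ filters on h, owned by the right side.
E' = (S ⋈[d=h] σ[h<=8](U))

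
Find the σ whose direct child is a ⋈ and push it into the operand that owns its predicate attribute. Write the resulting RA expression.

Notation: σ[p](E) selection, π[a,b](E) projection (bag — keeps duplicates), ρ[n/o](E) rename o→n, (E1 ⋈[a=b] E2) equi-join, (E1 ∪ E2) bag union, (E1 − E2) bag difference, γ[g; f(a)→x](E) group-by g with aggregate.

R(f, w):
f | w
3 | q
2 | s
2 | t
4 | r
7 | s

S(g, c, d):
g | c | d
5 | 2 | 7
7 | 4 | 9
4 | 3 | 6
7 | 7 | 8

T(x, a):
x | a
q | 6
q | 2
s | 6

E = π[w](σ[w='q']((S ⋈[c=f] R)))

σ filters on w, owned by the right side.
E' = π[w]((S ⋈[c=f] σ[w='q'](R)))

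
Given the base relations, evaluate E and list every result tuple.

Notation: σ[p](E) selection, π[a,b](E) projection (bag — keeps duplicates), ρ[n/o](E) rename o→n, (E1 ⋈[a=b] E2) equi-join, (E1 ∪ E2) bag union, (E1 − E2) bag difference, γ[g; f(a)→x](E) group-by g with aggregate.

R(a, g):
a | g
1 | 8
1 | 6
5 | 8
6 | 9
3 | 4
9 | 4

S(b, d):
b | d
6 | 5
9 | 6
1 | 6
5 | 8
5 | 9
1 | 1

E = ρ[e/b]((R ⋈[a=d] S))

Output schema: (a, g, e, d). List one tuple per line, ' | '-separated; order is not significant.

Stepwise |·|:
  R → 6
  S → 6
  (R ⋈[a=d] S) → 6
  ρ[e/b]((R ⋈[a=d] S)) → 6

== RESULT ==
a | g | e | d
1 | 6 | 1 | 1
1 | 8 | 1 | 1
5 | 8 | 6 | 5
6 | 9 | 1 | 6
6 | 9 | 9 | 6
9 | 4 | 5 | 9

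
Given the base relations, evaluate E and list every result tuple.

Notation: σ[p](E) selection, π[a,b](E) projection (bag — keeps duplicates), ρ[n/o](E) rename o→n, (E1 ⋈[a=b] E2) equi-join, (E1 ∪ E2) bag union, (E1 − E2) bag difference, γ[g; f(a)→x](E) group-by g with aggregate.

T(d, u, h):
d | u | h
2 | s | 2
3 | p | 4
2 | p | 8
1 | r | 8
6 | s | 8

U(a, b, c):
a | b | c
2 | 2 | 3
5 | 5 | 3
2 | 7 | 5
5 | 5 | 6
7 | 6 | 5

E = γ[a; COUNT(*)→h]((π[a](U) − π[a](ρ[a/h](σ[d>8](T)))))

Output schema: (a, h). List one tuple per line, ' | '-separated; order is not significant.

Row counts bottom-up:
  U → 5
  π[a](U) → 5
  T → 5
  σ[d>8](T) → 0
  ρ[a/h](σ[d>8](T)) → 0
  π[a](ρ[a/h](σ[d>8](T))) → 0
  (π[a](U) − π[a](ρ[a/h](σ[d>8](T)))) → 5
  γ[a; COUNT(*)→h]((π[a](U) − π[a](ρ[a/h](σ[d>8](T))))) → 3

== RESULT ==
a | h
2 | 2
5 | 2
7 | 1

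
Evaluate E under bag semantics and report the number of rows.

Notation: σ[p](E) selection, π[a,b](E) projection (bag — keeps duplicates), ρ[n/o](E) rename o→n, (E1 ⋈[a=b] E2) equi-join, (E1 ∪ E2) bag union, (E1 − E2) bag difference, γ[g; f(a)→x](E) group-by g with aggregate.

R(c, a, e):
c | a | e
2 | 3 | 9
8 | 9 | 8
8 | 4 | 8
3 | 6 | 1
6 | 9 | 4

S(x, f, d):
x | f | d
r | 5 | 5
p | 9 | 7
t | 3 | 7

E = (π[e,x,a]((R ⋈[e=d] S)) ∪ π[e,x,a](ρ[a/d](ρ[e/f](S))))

Row counts bottom-up:
  R → 5
  S → 3
  (R ⋈[e=d] S) → 0
  π[e,x,a]((R ⋈[e=d] S)) → 0
  S → 3
  ρ[e/f](S) → 3
  ρ[a/d](ρ[e/f](S)) → 3
  π[e,x,a](ρ[a/d](ρ[e/f](S))) → 3
  (π[e,x,a]((R ⋈[e=d] S)) ∪ π[e,x,a](ρ[a/d](ρ[e/f](S)))) → 3

|E| = 3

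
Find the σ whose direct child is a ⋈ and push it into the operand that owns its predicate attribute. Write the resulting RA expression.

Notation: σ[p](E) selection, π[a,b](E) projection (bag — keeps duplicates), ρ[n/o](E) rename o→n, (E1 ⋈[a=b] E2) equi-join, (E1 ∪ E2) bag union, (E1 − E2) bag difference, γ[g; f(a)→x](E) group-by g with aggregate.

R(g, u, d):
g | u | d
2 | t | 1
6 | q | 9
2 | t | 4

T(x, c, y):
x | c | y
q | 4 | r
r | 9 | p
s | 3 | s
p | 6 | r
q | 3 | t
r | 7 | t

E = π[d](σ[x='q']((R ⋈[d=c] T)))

σ filters on x, owned by the right side.
E' = π[d]((R ⋈[d=c] σ[x='q'](T)))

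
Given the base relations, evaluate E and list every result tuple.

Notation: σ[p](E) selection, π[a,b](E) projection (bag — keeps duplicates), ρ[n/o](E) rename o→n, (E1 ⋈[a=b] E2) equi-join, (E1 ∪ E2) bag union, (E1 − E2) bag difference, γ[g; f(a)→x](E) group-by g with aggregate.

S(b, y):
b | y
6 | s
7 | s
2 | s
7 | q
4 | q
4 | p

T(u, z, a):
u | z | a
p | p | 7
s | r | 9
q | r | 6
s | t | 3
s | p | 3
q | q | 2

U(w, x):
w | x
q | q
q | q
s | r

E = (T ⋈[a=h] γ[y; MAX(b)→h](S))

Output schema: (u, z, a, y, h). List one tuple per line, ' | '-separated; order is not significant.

Subexpression sizes:
  T → 6
  S → 6
  γ[y; MAX(b)→h](S) → 3
  (T ⋈[a=h] γ[y; MAX(b)→h](S)) → 2

== RESULT ==
u | z | a | y | h
p | p | 7 | q | 7
p | p | 7 | s | 7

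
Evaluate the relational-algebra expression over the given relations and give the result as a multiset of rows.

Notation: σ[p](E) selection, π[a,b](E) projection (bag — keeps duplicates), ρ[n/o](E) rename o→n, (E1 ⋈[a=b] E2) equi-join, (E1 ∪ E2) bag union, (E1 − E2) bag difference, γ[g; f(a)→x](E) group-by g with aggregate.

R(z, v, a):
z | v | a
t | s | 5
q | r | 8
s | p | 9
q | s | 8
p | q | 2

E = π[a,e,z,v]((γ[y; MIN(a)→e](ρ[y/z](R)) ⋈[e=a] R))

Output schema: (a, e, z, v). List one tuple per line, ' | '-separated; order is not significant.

Stepwise |·|:
  R → 5
  ρ[y/z](R) → 5
  γ[y; MIN(a)→e](ρ[y/z](R)) → 4
  R → 5
  (γ[y; MIN(a)→e](ρ[y/z](R)) ⋈[e=a] R) → 5
  π[a,e,z,v]((γ[y; MIN(a)→e](ρ[y/z](R)) ⋈[e=a] R)) → 5

== RESULT ==
a | e | z | v
2 | 2 | p | q
5 | 5 | t | s
8 | 8 | q | r
8 | 8 | q | s
9 | 9 | s | p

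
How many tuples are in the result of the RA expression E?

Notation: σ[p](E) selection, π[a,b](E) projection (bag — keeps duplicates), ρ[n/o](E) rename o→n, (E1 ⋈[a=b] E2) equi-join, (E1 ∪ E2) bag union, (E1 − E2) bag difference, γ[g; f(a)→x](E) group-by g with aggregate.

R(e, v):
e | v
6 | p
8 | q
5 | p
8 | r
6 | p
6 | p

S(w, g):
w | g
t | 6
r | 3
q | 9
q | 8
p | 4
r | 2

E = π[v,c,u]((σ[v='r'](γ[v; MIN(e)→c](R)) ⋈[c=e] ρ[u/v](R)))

Row counts bottom-up:
  R → 6
  γ[v; MIN(e)→c](R) → 3
  σ[v='r'](γ[v; MIN(e)→c](R)) → 1
  R → 6
  ρ[u/v](R) → 6
  (σ[v='r'](γ[v; MIN(e)→c](R)) ⋈[c=e] ρ[u/v](R)) → 2
  π[v,c,u]((σ[v='r'](γ[v; MIN(e)→c](R)) ⋈[c=e] ρ[u/v](R))) → 2

|E| = 2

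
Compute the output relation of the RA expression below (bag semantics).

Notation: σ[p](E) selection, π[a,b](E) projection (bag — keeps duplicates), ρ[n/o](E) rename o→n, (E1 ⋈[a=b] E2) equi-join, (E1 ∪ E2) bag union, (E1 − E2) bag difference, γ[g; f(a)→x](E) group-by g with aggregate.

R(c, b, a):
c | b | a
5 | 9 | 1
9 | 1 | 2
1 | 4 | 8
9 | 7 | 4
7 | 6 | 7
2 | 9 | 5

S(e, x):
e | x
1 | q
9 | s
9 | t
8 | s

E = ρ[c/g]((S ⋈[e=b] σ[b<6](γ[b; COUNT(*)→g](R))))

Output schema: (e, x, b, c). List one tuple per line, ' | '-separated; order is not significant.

Row counts bottom-up:
  S → 4
  R → 6
  γ[b; COUNT(*)→g](R) → 5
  σ[b<6](γ[b; COUNT(*)→g](R)) → 2
  (S ⋈[e=b] σ[b<6](γ[b; COUNT(*)→g](R))) → 1
  ρ[c/g]((S ⋈[e=b] σ[b<6](γ[b; COUNT(*)→g](R)))) → 1

== RESULT ==
e | x | b | c
1 | q | 1 | 1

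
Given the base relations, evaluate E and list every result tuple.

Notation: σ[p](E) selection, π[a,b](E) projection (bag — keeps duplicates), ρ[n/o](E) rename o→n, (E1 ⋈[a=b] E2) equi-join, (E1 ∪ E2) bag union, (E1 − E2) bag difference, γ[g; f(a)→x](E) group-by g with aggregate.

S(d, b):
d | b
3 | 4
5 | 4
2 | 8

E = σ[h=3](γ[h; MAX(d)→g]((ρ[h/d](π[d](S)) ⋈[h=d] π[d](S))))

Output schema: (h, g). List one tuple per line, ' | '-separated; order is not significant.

Per-node cardinality:
  S → 3
  π[d](S) → 3
  ρ[h/d](π[d](S)) → 3
  S → 3
  π[d](S) → 3
  (ρ[h/d](π[d](S)) ⋈[h=d] π[d](S)) → 3
  γ[h; MAX(d)→g]((ρ[h/d](π[d](S)) ⋈[h=d] π[d](S))) → 3
  σ[h=3](γ[h; MAX(d)→g]((ρ[h/d](π[d](S)) ⋈[h=d] π[d](S)))) → 1

== RESULT ==
h | g
3 | 3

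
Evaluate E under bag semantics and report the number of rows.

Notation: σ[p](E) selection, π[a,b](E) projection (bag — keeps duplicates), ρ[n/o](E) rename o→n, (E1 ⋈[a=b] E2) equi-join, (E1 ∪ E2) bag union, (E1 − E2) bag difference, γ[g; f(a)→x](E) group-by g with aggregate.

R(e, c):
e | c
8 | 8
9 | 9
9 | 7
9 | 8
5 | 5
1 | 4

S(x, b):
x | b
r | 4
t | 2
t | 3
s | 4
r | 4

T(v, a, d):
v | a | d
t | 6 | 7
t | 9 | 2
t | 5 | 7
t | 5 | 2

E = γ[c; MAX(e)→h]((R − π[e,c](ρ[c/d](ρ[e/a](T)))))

Row counts bottom-up:
  R → 6
  T → 4
  ρ[e/a](T) → 4
  ρ[c/d](ρ[e/a](T)) → 4
  π[e,c](ρ[c/d](ρ[e/a](T))) → 4
  (R − π[e,c](ρ[c/d](ρ[e/a](T)))) → 6
  γ[c; MAX(e)→h]((R − π[e,c](ρ[c/d](ρ[e/a](T))))) → 5

|E| = 5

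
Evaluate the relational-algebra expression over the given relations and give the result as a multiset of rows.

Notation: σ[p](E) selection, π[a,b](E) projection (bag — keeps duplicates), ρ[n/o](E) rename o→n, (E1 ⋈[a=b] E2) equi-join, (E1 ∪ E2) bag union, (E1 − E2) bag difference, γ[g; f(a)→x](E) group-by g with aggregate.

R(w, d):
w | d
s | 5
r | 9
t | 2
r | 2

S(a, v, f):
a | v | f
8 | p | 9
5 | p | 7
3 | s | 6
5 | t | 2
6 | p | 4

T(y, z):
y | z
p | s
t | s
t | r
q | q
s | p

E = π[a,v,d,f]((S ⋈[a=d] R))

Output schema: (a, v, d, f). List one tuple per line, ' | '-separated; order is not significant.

Row counts bottom-up:
  S → 5
  R → 4
  (S ⋈[a=d] R) → 2
  π[a,v,d,f]((S ⋈[a=d] R)) → 2

== RESULT ==
a | v | d | f
5 | p | 5 | 7
5 | t | 5 | 2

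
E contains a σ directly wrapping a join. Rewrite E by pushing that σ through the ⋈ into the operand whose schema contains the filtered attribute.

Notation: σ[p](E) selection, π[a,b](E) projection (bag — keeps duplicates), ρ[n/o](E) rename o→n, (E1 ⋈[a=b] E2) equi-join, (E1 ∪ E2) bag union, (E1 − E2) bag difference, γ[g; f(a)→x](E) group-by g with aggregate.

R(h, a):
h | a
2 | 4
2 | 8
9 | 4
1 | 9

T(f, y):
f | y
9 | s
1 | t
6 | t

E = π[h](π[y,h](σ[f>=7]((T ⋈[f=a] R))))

σ filters on f, owned by the left side.
E' = π[h](π[y,h]((σ[f>=7](T) ⋈[f=a] R)))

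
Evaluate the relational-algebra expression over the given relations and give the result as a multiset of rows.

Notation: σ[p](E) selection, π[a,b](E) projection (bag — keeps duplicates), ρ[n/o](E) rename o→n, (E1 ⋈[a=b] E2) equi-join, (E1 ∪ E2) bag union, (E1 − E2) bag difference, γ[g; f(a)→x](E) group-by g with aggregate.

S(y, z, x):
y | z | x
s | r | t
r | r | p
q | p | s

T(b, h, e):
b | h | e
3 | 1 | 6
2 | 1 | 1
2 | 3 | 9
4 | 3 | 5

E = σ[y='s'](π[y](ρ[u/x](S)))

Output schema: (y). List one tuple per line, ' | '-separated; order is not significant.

Per-node cardinality:
  S → 3
  ρ[u/x](S) → 3
  π[y](ρ[u/x](S)) → 3
  σ[y='s'](π[y](ρ[u/x](S))) → 1

== RESULT ==
y
s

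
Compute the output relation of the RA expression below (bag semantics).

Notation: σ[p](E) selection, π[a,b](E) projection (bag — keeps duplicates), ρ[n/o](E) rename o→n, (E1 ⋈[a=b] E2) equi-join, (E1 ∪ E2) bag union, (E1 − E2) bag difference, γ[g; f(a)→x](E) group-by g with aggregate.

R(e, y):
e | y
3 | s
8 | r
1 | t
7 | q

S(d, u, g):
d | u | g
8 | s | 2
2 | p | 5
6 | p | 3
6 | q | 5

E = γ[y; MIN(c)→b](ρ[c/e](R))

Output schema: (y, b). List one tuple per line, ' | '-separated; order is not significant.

Subexpression sizes:
  R → 4
  ρ[c/e](R) → 4
  γ[y; MIN(c)→b](ρ[c/e](R)) → 4

== RESULT ==
y | b
q | 7
r | 8
s | 3
t | 1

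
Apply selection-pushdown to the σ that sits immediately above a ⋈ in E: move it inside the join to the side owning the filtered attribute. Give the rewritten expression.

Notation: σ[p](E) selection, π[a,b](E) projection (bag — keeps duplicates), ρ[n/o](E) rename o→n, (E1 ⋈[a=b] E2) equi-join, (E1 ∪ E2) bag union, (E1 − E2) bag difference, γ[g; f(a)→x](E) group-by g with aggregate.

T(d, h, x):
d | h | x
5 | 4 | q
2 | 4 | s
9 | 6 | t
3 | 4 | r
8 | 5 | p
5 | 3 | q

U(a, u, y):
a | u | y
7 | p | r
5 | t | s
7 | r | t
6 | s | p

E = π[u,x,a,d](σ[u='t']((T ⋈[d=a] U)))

σ filters on u, owned by the right side.
E' = π[u,x,a,d]((T ⋈[d=a] σ[u='t'](U)))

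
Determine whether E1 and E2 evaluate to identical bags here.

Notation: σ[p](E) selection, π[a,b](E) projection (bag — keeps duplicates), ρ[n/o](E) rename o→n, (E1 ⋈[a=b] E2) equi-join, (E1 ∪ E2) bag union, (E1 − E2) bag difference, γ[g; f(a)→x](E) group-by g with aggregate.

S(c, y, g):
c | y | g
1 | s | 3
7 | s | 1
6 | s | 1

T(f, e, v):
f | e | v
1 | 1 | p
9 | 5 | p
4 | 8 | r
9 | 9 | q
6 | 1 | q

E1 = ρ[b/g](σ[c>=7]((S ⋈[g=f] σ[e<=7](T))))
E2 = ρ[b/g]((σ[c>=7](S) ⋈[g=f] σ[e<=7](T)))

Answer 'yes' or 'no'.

E1 per-node cardinality:
  S → 3
  T → 5
  σ[e<=7](T) → 3
  (S ⋈[g=f] σ[e<=7](T)) → 2
  σ[c>=7]((S ⋈[g=f] σ[e<=7](T))) → 1
  ρ[b/g](σ[c>=7]((S ⋈[g=f] σ[e<=7](T)))) → 1
E2 per-node cardinality:
  S → 3
  σ[c>=7](S) → 1
  T → 5
  σ[e<=7](T) → 3
  (σ[c>=7](S) ⋈[g=f] σ[e<=7](T)) → 1
  ρ[b/g]((σ[c>=7](S) ⋈[g=f] σ[e<=7](T))) → 1

E1 and E2 produce the same multiset:
c | y | b | f | e | v
7 | s | 1 | 1 | 1 | p

yes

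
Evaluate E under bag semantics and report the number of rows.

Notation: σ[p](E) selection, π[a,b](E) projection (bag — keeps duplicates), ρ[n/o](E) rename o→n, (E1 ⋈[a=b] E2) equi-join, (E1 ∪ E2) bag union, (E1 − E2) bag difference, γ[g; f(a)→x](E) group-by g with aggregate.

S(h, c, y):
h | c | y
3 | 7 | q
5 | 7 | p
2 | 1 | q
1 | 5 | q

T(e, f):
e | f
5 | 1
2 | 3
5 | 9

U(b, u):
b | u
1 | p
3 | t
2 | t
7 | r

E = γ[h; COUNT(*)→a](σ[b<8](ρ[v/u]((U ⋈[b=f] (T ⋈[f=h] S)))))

Per-node cardinality:
  U → 4
  T → 3
  S → 4
  (T ⋈[f=h] S) → 2
  (U ⋈[b=f] (T ⋈[f=h] S)) → 2
  ρ[v/u]((U ⋈[b=f] (T ⋈[f=h] S))) → 2
  σ[b<8](ρ[v/u]((U ⋈[b=f] (T ⋈[f=h] S)))) → 2
  γ[h; COUNT(*)→a](σ[b<8](ρ[v/u]((U ⋈[b=f] (T ⋈[f=h] S))))) → 2

|E| = 2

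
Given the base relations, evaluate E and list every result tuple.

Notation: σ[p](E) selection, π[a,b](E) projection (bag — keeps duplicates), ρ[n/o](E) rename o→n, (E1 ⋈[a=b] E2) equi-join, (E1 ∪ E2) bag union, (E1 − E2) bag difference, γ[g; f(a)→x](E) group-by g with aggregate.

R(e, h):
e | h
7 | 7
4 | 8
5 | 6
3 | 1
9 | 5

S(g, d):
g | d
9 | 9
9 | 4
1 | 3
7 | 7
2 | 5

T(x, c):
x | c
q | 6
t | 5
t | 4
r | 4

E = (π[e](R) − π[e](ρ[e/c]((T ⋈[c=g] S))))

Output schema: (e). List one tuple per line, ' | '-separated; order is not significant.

Per-node cardinality:
  R → 5
  π[e](R) → 5
  T → 4
  S → 5
  (T ⋈[c=g] S) → 0
  ρ[e/c]((T ⋈[c=g] S)) → 0
  π[e](ρ[e/c]((T ⋈[c=g] S))) → 0
  (π[e](R) − π[e](ρ[e/c]((T ⋈[c=g] S)))) → 5

== RESULT ==
e
3
4
5
7
9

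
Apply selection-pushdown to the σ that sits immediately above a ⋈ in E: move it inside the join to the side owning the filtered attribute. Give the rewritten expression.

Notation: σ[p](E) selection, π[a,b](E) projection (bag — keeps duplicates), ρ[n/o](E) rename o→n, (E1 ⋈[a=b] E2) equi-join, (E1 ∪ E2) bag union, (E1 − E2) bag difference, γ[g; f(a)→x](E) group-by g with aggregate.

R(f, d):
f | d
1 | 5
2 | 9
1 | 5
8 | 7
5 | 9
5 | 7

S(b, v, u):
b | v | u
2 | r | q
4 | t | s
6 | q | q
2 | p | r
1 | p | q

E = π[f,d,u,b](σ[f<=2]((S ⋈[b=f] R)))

σ filters on f, owned by the right side.
E' = π[f,d,u,b]((S ⋈[b=f] σ[f<=2](R)))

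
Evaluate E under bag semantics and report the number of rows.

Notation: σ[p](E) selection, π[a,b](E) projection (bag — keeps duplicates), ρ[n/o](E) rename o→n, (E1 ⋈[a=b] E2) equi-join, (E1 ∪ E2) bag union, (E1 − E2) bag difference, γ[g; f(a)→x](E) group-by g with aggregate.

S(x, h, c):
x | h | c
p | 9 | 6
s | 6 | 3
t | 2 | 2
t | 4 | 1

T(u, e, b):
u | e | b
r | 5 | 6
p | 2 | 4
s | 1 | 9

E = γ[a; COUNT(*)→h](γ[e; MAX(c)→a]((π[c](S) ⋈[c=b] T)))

Row counts bottom-up:
  S → 4
  π[c](S) → 4
  T → 3
  (π[c](S) ⋈[c=b] T) → 1
  γ[e; MAX(c)→a]((π[c](S) ⋈[c=b] T)) → 1
  γ[a; COUNT(*)→h](γ[e; MAX(c)→a]((π[c](S) ⋈[c=b] T))) → 1

|E| = 1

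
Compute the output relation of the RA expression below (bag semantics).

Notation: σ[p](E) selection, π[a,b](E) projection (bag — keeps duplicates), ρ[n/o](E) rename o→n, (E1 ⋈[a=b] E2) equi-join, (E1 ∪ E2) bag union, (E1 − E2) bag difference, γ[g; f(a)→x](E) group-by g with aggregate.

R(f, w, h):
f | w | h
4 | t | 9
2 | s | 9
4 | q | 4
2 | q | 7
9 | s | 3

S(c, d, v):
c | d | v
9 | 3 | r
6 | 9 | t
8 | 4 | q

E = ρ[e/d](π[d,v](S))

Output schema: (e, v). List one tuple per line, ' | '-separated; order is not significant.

Stepwise |·|:
  S → 3
  π[d,v](S) → 3
  ρ[e/d](π[d,v](S)) → 3

== RESULT ==
e | v
3 | r
4 | q
9 | t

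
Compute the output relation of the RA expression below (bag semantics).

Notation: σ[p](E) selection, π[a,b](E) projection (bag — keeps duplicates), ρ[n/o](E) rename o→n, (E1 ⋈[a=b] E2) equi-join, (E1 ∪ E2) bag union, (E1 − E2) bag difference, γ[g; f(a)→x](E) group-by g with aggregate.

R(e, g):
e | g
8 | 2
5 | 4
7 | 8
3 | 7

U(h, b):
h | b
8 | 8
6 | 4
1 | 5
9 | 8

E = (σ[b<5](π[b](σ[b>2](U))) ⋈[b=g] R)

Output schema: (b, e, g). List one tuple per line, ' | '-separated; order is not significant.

Per-node cardinality:
  U → 4
  σ[b>2](U) → 4
  π[b](σ[b>2](U)) → 4
  σ[b<5](π[b](σ[b>2](U))) → 1
  R → 4
  (σ[b<5](π[b](σ[b>2](U))) ⋈[b=g] R) → 1

== RESULT ==
b | e | g
4 | 5 | 4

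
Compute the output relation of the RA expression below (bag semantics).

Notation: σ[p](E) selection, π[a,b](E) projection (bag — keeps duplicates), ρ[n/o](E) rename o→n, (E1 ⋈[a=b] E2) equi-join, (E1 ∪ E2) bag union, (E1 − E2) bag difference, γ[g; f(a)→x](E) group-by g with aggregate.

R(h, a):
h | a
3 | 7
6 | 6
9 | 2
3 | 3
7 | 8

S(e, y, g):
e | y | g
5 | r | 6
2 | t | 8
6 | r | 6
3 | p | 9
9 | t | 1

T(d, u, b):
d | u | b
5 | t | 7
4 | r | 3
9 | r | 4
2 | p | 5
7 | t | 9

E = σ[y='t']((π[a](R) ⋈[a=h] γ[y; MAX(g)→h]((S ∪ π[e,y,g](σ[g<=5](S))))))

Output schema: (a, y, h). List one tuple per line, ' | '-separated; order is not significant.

Row counts bottom-up:
  R → 5
  π[a](R) → 5
  S → 5
  S → 5
  σ[g<=5](S) → 1
  π[e,y,g](σ[g<=5](S)) → 1
  (S ∪ π[e,y,g](σ[g<=5](S))) → 6
  γ[y; MAX(g)→h]((S ∪ π[e,y,g](σ[g<=5](S)))) → 3
  (π[a](R) ⋈[a=h] γ[y; MAX(g)→h]((S ∪ π[e,y,g](σ[g<=5](S))))) → 2
  σ[y='t']((π[a](R) ⋈[a=h] γ[y; MAX(g)→h]((S ∪ π[e,y,g](σ[g<=5](S)))))) → 1

== RESULT ==
a | y | h
8 | t | 8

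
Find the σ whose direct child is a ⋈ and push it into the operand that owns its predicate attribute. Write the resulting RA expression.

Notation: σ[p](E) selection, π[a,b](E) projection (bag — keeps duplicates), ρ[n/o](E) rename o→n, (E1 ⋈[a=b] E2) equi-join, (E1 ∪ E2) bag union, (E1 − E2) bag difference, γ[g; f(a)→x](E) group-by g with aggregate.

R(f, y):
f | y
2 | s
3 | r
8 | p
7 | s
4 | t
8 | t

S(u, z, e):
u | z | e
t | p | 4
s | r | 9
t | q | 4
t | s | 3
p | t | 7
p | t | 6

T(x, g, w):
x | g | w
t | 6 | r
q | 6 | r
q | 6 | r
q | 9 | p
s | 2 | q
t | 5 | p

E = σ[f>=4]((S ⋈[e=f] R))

σ filters on f, owned by the right side.
E' = (S ⋈[e=f] σ[f>=4](R))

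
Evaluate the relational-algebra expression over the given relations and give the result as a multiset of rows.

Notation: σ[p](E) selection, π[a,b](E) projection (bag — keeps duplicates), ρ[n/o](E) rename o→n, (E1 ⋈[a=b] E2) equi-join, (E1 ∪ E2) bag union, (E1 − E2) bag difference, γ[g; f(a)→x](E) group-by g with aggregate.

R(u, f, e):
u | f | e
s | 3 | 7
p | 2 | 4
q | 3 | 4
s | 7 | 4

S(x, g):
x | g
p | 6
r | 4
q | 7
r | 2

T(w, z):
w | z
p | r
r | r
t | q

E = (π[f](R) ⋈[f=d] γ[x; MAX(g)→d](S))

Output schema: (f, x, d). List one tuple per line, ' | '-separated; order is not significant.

Per-node cardinality:
  R → 4
  π[f](R) → 4
  S → 4
  γ[x; MAX(g)→d](S) → 3
  (π[f](R) ⋈[f=d] γ[x; MAX(g)→d](S)) → 1

== RESULT ==
f | x | d
7 | q | 7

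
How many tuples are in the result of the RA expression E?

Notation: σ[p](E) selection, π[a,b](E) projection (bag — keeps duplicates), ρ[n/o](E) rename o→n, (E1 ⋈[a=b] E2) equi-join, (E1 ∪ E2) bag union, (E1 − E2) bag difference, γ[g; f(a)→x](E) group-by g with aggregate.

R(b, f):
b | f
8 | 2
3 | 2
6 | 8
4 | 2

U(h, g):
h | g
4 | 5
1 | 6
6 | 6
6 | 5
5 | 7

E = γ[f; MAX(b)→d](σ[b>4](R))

Per-node cardinality:
  R → 4
  σ[b>4](R) → 2
  γ[f; MAX(b)→d](σ[b>4](R)) → 2

|E| = 2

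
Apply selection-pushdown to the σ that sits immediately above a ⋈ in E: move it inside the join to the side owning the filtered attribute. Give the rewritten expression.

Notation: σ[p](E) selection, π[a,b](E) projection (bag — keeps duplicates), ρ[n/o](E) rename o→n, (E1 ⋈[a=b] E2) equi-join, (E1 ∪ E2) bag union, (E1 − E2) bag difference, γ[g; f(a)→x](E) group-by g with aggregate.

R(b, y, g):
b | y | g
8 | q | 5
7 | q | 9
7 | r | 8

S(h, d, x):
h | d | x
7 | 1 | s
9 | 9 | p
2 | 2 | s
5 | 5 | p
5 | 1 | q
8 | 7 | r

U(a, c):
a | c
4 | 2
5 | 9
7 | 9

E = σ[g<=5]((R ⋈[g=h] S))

σ filters on g, owned by the left side.
E' = (σ[g<=5](R) ⋈[g=h] S)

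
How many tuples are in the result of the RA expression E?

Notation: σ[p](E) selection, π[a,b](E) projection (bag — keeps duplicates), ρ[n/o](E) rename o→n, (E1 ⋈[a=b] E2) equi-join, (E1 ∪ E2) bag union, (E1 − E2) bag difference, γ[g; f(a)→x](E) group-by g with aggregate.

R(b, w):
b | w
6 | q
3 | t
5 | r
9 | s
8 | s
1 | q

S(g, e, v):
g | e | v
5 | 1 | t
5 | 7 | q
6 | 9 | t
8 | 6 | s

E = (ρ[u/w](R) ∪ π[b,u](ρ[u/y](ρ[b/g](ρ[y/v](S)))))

Row counts bottom-up:
  R → 6
  ρ[u/w](R) → 6
  S → 4
  ρ[y/v](S) → 4
  ρ[b/g](ρ[y/v](S)) → 4
  ρ[u/y](ρ[b/g](ρ[y/v](S))) → 4
  π[b,u](ρ[u/y](ρ[b/g](ρ[y/v](S)))) → 4
  (ρ[u/w](R) ∪ π[b,u](ρ[u/y](ρ[b/g](ρ[y/v](S))))) → 10

|E| = 10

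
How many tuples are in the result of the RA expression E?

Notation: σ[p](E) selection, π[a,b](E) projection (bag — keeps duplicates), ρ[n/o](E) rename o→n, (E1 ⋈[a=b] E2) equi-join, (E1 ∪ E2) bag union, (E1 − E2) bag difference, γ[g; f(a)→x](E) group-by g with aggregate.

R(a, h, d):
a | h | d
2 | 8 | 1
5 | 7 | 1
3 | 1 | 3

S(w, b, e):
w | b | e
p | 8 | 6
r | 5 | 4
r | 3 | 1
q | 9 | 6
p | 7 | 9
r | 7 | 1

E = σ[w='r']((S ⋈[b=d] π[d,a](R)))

Stepwise |·|:
  S → 6
  R → 3
  π[d,a](R) → 3
  (S ⋈[b=d] π[d,a](R)) → 1
  σ[w='r']((S ⋈[b=d] π[d,a](R))) → 1

|E| = 1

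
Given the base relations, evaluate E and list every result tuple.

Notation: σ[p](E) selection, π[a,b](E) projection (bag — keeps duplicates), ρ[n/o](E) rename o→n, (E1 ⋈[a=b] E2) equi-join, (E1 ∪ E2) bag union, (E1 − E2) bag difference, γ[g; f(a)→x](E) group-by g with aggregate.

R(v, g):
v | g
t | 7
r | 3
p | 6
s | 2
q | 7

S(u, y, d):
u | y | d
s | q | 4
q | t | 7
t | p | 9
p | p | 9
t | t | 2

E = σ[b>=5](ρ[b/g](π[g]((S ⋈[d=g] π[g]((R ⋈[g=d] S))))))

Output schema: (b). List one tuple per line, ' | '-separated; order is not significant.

Row counts bottom-up:
  S → 5
  R → 5
  S → 5
  (R ⋈[g=d] S) → 3
  π[g]((R ⋈[g=d] S)) → 3
  (S ⋈[d=g] π[g]((R ⋈[g=d] S))) → 3
  π[g]((S ⋈[d=g] π[g]((R ⋈[g=d] S)))) → 3
  ρ[b/g](π[g]((S ⋈[d=g] π[g]((R ⋈[g=d] S))))) → 3
  σ[b>=5](ρ[b/g](π[g]((S ⋈[d=g] π[g]((R ⋈[g=d] S)))))) → 2

== RESULT ==
b
7
7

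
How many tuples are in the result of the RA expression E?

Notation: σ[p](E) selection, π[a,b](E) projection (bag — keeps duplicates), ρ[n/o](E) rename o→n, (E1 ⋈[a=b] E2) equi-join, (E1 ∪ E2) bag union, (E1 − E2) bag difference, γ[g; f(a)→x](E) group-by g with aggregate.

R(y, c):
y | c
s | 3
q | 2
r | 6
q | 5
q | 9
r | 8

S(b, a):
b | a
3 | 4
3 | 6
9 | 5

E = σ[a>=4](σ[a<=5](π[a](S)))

Subexpression sizes:
  S → 3
  π[a](S) → 3
  σ[a<=5](π[a](S)) → 2
  σ[a>=4](σ[a<=5](π[a](S))) → 2

|E| = 2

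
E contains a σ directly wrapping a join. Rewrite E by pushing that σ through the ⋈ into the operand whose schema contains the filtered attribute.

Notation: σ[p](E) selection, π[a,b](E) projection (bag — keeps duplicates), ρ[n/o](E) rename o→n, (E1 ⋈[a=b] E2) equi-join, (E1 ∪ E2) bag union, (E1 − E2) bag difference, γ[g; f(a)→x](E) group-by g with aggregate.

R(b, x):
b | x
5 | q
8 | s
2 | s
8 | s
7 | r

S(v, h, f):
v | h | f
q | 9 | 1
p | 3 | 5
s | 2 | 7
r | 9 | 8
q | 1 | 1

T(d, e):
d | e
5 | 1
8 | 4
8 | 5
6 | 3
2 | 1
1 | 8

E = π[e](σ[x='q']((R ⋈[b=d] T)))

σ filters on x, owned by the left side.
E' = π[e]((σ[x='q'](R) ⋈[b=d] T))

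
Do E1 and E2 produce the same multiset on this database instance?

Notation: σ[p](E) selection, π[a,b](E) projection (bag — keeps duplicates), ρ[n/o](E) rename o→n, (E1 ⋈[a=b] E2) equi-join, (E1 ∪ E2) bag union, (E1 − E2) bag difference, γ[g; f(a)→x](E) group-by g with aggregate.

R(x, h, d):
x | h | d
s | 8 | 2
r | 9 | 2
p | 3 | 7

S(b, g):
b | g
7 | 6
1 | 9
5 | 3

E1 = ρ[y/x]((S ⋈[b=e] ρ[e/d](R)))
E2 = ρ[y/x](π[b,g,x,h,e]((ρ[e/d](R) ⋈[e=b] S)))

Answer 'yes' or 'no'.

E1 row counts bottom-up:
  S → 3
  R → 3
  ρ[e/d](R) → 3
  (S ⋈[b=e] ρ[e/d](R)) → 1
  ρ[y/x]((S ⋈[b=e] ρ[e/d](R))) → 1
E2 row counts bottom-up:
  R → 3
  ρ[e/d](R) → 3
  S → 3
  (ρ[e/d](R) ⋈[e=b] S) → 1
  π[b,g,x,h,e]((ρ[e/d](R) ⋈[e=b] S)) → 1
  ρ[y/x](π[b,g,x,h,e]((ρ[e/d](R) ⋈[e=b] S))) → 1

E1 and E2 produce the same multiset:
b | g | y | h | e
7 | 6 | p | 3 | 7

yes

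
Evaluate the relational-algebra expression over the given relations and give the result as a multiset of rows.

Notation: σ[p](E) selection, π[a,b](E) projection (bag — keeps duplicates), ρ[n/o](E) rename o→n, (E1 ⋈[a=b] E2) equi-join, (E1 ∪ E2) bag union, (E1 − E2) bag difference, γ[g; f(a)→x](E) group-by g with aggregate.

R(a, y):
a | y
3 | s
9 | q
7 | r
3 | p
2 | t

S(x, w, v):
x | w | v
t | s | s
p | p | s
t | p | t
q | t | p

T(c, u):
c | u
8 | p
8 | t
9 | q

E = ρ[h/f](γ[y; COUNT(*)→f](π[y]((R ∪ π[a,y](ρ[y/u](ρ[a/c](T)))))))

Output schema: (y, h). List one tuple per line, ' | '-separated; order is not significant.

Per-node cardinality:
  R → 5
  T → 3
  ρ[a/c](T) → 3
  ρ[y/u](ρ[a/c](T)) → 3
  π[a,y](ρ[y/u](ρ[a/c](T))) → 3
  (R ∪ π[a,y](ρ[y/u](ρ[a/c](T)))) → 8
  π[y]((R ∪ π[a,y](ρ[y/u](ρ[a/c](T))))) → 8
  γ[y; COUNT(*)→f](π[y]((R ∪ π[a,y](ρ[y/u](ρ[a/c](T)))))) → 5
  ρ[h/f](γ[y; COUNT(*)→f](π[y]((R ∪ π[a,y](ρ[y/u](ρ[a/c](T))))))) → 5

== RESULT ==
y | h
p | 2
q | 2
r | 1
s | 1
t | 2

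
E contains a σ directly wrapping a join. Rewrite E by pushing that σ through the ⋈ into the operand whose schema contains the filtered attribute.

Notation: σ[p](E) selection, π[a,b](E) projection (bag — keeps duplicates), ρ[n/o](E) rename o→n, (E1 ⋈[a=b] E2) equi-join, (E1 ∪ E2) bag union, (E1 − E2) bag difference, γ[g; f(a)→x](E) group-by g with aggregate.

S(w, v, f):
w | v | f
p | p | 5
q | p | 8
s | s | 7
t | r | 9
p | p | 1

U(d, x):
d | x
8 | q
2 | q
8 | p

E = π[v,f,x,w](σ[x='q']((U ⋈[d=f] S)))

σ filters on x, owned by the left side.
E' = π[v,f,x,w]((σ[x='q'](U) ⋈[d=f] S))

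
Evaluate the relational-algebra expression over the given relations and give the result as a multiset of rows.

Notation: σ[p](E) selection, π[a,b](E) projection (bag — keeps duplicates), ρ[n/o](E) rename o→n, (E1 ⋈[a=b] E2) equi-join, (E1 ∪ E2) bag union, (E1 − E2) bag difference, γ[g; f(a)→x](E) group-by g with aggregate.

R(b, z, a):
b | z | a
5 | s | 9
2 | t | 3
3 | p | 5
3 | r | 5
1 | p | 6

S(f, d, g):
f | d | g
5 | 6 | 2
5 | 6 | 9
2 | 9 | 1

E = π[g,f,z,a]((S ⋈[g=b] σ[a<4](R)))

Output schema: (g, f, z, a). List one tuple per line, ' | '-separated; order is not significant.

Row counts bottom-up:
  S → 3
  R → 5
  σ[a<4](R) → 1
  (S ⋈[g=b] σ[a<4](R)) → 1
  π[g,f,z,a]((S ⋈[g=b] σ[a<4](R))) → 1

== RESULT ==
g | f | z | a
2 | 5 | t | 3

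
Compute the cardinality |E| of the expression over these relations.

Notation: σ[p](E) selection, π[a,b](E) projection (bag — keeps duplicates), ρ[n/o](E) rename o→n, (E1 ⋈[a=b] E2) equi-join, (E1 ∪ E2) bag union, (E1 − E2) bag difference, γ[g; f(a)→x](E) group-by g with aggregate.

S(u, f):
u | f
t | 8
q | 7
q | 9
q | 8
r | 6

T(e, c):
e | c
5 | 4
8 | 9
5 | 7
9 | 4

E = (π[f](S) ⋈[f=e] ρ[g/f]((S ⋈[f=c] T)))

Row counts bottom-up:
  S → 5
  π[f](S) → 5
  S → 5
  T → 4
  (S ⋈[f=c] T) → 2
  ρ[g/f]((S ⋈[f=c] T)) → 2
  (π[f](S) ⋈[f=e] ρ[g/f]((S ⋈[f=c] T))) → 2

|E| = 2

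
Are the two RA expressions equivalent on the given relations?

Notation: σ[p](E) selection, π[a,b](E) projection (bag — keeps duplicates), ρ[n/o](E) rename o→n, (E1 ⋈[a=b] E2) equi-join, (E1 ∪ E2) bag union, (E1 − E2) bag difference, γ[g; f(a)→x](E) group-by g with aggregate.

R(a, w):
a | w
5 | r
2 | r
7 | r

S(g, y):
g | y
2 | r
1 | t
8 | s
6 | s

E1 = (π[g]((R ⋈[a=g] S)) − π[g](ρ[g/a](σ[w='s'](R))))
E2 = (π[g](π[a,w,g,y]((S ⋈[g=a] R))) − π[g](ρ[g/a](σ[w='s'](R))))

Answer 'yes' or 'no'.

E1 subexpression sizes:
  R → 3
  S → 4
  (R ⋈[a=g] S) → 1
  π[g]((R ⋈[a=g] S)) → 1
  R → 3
  σ[w='s'](R) → 0
  ρ[g/a](σ[w='s'](R)) → 0
  π[g](ρ[g/a](σ[w='s'](R))) → 0
  (π[g]((R ⋈[a=g] S)) − π[g](ρ[g/a](σ[w='s'](R)))) → 1
E2 subexpression sizes:
  S → 4
  R → 3
  (S ⋈[g=a] R) → 1
  π[a,w,g,y]((S ⋈[g=a] R)) → 1
  π[g](π[a,w,g,y]((S ⋈[g=a] R))) → 1
  R → 3
  σ[w='s'](R) → 0
  ρ[g/a](σ[w='s'](R)) → 0
  π[g](ρ[g/a](σ[w='s'](R))) → 0
  (π[g](π[a,w,g,y]((S ⋈[g=a] R))) − π[g](ρ[g/a](σ[w='s'](R)))) → 1

E1 and E2 produce the same multiset:
g
2

yes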